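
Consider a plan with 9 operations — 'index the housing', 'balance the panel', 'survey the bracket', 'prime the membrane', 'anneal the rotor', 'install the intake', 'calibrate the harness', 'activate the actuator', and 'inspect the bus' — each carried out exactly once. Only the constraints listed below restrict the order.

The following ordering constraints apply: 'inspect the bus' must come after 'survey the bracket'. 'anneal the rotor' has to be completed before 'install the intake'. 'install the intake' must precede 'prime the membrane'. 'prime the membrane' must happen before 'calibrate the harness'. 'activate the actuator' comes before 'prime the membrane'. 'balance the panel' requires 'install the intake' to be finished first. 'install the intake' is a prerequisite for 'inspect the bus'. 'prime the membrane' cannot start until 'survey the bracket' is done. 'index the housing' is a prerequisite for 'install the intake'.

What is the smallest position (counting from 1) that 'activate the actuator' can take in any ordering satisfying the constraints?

No constraint forces any other operation before 'activate the actuator', so it can be placed first.

1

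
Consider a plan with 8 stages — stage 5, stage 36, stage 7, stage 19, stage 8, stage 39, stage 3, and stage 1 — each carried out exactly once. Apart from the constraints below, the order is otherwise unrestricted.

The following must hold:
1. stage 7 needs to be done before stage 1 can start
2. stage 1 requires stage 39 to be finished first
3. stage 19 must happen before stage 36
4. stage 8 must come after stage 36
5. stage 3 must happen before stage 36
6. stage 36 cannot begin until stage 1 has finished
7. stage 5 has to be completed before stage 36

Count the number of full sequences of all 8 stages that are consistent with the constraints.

The stages with no prerequisites are stage 5, stage 7, stage 19, stage 39, stage 3; any of them can be placed first.
Counting all ways to extend the partial order to a total order gives 240.

240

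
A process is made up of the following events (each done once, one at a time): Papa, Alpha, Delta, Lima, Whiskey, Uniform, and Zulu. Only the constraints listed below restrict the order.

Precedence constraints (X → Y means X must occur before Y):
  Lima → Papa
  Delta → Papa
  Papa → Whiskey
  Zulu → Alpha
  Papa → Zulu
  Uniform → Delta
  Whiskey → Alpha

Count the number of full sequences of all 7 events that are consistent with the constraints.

6

2 events have no prerequisites (Lima, Uniform), so any of them could come first.
Systematically extending each partial ordering one event at a time and counting, there are 6 complete orderings.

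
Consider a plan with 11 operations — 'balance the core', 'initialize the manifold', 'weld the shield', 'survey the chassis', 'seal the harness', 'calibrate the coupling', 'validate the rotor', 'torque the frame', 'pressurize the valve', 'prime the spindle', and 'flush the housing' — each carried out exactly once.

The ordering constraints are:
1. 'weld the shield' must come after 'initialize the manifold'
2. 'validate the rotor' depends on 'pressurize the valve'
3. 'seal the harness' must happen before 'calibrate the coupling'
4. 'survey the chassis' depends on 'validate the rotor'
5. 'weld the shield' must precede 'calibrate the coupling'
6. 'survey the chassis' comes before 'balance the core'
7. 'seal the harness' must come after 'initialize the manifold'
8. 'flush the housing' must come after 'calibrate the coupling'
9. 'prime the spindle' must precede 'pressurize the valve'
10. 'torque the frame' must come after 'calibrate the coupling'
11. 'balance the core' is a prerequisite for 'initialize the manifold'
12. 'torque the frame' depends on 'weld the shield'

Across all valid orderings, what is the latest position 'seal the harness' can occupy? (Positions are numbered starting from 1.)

Following every chain forward from 'seal the harness', the operations that must come later are 'calibrate the coupling', 'torque the frame', 'flush the housing' — 3 of them.
So at least 3 operations follow 'seal the harness', putting 'seal the harness' no later than position 8. That position is achievable by scheduling everything else first.

8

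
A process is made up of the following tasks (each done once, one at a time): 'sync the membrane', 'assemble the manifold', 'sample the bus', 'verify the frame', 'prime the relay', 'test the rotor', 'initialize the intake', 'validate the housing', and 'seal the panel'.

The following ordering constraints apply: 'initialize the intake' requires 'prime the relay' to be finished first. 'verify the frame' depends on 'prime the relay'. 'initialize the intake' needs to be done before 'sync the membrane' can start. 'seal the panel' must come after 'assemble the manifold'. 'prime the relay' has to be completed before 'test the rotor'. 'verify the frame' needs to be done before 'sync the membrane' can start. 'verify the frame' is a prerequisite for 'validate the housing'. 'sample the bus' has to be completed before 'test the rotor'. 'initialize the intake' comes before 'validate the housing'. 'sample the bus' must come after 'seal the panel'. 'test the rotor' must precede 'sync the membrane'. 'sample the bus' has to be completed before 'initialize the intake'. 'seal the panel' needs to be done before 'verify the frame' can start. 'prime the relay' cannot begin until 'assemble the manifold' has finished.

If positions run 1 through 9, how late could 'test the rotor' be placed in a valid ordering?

8

The only task forced after 'test the rotor' (directly or by a chain) is 'sync the membrane'.
With 1 mandatory successor out of 9 tasks total, the latest slot for 'test the rotor' is 9−1 = 8, and it's reachable by doing all non-successors before 'test the rotor'.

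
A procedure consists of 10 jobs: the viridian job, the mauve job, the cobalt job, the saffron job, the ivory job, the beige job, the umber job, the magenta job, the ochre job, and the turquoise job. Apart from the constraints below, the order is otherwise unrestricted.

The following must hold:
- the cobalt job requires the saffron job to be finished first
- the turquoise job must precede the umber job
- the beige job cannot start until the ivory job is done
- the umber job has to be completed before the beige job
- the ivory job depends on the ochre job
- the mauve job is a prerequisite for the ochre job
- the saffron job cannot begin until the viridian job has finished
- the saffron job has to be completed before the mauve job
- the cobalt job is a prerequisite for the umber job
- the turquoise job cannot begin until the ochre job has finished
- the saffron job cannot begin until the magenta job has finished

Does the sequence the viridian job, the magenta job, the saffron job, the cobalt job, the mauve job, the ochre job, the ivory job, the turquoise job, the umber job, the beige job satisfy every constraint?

Yes

Checking each listed constraint against this order: for instance, the cobalt job is in position 4 and the umber job in position 9, so that constraint holds — and the remaining constraints check out the same way.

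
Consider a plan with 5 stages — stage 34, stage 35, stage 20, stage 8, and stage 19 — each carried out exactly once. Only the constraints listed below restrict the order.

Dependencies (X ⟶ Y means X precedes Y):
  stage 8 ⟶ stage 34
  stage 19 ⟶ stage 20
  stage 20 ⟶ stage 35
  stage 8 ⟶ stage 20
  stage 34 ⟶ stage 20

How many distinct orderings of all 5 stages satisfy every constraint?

3

The stages with no prerequisites are stage 8, stage 19; any of them can be placed first.
Counting all ways to extend the partial order to a total order gives 3.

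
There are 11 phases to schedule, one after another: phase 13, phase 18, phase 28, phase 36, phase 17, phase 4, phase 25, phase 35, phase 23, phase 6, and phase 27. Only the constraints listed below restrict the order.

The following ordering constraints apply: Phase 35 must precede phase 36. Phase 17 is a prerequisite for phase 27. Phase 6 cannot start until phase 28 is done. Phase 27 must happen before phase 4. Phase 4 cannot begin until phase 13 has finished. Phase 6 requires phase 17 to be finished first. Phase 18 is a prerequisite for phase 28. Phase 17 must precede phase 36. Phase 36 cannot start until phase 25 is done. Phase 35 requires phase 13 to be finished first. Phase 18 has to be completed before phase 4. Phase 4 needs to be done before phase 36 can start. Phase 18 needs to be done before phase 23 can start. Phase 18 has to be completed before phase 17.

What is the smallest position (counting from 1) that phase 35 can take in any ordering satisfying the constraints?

The only phase forced before phase 35 (directly or transitively) is phase 13.
With 1 mandatory predecessor, the earliest phase 35 can sit is position 1+1 = 2, and placing just that one first achieves it.

2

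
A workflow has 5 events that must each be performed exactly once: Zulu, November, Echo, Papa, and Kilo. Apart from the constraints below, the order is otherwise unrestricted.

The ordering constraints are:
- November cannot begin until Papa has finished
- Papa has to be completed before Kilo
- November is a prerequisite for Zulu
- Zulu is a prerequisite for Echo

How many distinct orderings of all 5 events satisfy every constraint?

4

Only Papa has no prerequisites, so it must go first.
Systematically extending each partial ordering one event at a time and counting, there are 4 complete orderings.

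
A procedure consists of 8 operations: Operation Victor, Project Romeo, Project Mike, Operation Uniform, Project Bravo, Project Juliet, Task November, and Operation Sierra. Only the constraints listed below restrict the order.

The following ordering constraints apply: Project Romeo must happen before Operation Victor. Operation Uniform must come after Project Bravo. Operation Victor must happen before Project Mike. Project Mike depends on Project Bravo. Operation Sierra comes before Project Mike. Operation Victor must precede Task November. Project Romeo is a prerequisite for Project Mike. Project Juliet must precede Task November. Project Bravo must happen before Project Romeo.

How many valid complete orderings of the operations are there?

314

3 operations have no prerequisites (Project Bravo, Project Juliet, Operation Sierra), so any of them could come first.
Counting all ways to extend the partial order to a total order gives 314.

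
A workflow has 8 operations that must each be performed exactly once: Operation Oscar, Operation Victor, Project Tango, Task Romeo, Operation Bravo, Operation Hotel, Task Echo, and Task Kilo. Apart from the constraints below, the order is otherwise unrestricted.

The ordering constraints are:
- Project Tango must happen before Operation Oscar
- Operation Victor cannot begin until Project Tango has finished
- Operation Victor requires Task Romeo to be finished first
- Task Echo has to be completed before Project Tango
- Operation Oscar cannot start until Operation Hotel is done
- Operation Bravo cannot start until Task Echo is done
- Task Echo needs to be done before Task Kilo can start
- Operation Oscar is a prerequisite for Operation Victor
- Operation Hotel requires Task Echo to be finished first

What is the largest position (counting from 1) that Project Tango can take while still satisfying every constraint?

6

Following every chain forward from Project Tango, the operations that must come later are Operation Oscar, Operation Victor — 2 of them.
So at least 2 operations follow Project Tango, putting Project Tango no later than position 6. That position is achievable by scheduling everything else first.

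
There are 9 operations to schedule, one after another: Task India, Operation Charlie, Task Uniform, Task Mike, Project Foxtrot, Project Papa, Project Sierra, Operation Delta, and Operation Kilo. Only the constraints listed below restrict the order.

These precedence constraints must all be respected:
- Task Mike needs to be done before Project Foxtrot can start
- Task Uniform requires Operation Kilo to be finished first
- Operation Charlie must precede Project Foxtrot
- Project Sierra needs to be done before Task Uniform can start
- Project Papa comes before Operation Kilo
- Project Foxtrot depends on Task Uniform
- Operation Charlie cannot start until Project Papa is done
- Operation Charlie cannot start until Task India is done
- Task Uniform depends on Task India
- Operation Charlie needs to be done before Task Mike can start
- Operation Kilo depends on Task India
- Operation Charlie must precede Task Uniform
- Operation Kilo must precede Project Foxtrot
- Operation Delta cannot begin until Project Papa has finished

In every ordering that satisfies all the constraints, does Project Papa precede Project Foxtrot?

Yes

Following the dependencies: Project Papa → Operation Kilo → Project Foxtrot.
Hence Project Papa necessarily comes before Project Foxtrot.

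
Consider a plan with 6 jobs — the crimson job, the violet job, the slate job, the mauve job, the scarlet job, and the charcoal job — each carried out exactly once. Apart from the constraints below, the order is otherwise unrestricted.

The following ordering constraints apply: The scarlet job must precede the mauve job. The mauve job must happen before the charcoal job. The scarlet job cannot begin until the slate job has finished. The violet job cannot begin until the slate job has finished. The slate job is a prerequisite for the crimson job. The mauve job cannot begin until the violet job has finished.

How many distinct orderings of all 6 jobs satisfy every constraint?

10

Only the slate job has no prerequisites, so it must go first.
Systematically extending each partial ordering one job at a time and counting, there are 10 complete orderings.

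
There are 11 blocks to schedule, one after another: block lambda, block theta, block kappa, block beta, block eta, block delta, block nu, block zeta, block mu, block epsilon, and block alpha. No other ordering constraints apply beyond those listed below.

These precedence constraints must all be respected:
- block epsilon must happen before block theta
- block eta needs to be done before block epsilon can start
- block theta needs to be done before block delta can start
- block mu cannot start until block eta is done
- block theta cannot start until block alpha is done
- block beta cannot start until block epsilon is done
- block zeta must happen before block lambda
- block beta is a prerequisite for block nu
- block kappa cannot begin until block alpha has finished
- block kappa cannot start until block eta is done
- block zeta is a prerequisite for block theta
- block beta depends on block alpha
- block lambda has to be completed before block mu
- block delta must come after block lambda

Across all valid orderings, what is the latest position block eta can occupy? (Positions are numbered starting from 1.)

The blocks that are forced after block eta, directly or by a chain of constraints, are block theta, block kappa, block beta, block delta, block nu, block mu, block epsilon. That's 7 blocks.
So at least 7 blocks follow block eta, putting block eta no later than position 4. That position is achievable by scheduling everything else first.

4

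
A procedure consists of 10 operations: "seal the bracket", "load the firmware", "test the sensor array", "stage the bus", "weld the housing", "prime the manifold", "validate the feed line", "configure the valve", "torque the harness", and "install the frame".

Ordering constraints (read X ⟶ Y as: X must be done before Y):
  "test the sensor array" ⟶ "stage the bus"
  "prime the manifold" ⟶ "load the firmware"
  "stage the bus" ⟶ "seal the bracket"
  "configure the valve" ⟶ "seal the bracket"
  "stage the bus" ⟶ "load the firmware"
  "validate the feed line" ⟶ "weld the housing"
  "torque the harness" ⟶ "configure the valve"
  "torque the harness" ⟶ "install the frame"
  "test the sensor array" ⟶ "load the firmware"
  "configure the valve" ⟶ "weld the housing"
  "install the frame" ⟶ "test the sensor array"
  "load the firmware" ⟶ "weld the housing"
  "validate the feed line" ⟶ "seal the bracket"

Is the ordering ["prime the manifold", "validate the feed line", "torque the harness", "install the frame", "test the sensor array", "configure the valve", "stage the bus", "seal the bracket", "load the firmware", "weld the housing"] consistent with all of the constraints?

Yes

Checking each listed constraint against this order: for instance, "prime the manifold" is in position 1 and "load the firmware" in position 9, so that constraint holds — and the remaining constraints check out the same way.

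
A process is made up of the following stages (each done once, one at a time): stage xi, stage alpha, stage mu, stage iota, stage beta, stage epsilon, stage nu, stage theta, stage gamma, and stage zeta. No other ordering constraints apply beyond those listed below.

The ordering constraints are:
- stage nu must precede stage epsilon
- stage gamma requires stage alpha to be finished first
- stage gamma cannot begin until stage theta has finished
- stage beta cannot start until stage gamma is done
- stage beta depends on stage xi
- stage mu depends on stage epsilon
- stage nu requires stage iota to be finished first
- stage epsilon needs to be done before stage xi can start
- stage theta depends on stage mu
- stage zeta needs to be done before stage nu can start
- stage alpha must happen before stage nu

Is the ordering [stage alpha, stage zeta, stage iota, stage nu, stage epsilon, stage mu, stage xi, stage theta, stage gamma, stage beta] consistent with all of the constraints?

Yes

Going through the constraints one by one, each required predecessor appears earlier in the sequence than its dependent — e.g. stage alpha (position 1) is before stage gamma (position 9), as required.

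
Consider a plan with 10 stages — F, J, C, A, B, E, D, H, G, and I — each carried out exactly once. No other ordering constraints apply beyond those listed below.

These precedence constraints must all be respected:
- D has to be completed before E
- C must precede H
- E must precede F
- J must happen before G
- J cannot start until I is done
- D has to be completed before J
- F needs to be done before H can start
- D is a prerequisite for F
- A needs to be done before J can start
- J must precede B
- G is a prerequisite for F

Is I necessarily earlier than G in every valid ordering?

Yes

Chaining the stated constraints: I → J → G.
Hence I necessarily comes before G.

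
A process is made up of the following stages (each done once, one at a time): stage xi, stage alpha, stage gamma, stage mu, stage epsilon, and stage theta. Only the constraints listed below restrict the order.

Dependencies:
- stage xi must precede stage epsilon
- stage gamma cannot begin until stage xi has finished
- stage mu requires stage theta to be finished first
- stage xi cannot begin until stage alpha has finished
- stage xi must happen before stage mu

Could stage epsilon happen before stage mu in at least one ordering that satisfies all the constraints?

Nothing in the constraints forces stage mu before stage epsilon — there is no chain from stage mu to stage epsilon.
So a valid ordering placing stage epsilon earlier than stage mu exists.

Yes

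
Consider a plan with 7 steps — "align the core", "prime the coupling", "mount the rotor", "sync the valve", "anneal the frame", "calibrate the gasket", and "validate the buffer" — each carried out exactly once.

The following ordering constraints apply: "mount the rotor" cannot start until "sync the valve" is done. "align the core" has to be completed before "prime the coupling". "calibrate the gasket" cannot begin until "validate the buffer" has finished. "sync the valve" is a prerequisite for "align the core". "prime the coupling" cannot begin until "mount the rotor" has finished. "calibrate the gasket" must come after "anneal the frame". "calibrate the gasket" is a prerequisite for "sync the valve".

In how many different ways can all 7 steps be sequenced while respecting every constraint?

4

The steps with no prerequisites are "anneal the frame", "validate the buffer"; any of them can be placed first.
Counting all ways to extend the partial order to a total order gives 4.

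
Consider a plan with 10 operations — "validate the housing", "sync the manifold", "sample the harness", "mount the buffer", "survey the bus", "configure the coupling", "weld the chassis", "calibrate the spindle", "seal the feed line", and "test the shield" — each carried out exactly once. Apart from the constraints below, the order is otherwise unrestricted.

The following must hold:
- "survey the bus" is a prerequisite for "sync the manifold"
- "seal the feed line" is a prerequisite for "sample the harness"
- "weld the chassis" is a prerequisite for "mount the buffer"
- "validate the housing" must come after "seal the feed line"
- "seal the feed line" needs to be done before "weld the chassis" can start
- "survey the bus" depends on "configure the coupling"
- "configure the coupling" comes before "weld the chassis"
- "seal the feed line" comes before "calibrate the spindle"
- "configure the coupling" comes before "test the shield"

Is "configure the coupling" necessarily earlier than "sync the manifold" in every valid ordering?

Yes

Tracing the constraints gives a chain: "configure the coupling" → "survey the bus" → "sync the manifold".
Hence "configure the coupling" necessarily comes before "sync the manifold".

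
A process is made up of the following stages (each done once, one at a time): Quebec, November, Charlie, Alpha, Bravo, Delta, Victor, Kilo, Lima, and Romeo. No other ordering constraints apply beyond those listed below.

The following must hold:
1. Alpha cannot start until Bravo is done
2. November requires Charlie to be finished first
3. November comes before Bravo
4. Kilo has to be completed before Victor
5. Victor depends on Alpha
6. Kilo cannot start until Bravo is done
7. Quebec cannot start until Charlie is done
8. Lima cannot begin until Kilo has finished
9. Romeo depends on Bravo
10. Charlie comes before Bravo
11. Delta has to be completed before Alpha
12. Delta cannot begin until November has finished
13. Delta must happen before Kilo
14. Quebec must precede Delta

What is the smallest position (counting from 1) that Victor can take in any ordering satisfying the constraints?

The stages that are forced before Victor, directly or transitively, are Quebec, November, Charlie, Alpha, Bravo, Delta, Kilo. That's 7 stages.
With 7 mandatory predecessors, the earliest Victor can sit is position 7+1 = 8, and placing just those 7 first achieves it.

8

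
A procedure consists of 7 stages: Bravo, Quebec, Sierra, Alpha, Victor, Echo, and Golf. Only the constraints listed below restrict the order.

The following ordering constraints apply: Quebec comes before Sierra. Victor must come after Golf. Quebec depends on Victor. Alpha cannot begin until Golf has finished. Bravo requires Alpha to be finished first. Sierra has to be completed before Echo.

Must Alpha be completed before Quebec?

Nothing in the constraints links Alpha and Quebec; they are unordered relative to each other.
There exist valid orderings with Quebec before Alpha, so Alpha is not required to come first.

No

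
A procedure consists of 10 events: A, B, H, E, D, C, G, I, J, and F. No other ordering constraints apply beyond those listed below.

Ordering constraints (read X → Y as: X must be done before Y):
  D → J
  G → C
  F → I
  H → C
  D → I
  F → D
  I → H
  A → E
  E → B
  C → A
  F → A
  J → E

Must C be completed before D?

No

The constraints actually force D before C (via D → I → H → C), not the other way around.
So C does not have to come before D — it cannot.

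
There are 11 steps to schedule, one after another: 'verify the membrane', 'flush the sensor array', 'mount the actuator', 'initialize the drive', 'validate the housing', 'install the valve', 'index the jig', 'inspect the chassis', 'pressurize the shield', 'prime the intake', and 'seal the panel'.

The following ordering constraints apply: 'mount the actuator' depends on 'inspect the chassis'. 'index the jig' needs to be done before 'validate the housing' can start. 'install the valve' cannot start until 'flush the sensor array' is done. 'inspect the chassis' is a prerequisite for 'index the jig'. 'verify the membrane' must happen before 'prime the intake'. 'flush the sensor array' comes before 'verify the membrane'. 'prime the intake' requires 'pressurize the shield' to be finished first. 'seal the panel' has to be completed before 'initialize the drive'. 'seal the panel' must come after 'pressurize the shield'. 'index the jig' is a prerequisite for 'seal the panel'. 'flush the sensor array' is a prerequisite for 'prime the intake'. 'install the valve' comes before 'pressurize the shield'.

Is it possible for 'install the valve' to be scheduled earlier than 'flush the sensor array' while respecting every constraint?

The constraints give a chain 'flush the sensor array' → 'install the valve', which forces 'flush the sensor array' before 'install the valve'.
So no valid ordering can have 'install the valve' before 'flush the sensor array'.

No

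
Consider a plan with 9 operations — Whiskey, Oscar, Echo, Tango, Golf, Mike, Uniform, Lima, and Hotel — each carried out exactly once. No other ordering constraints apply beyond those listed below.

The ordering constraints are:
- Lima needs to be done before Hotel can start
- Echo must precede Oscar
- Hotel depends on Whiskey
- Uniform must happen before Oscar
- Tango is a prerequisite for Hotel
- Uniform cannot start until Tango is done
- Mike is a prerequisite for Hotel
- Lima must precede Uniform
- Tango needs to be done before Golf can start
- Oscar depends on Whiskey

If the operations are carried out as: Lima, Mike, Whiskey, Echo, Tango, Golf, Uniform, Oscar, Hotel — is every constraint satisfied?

Yes

Every stated constraint is respected: Lima sits at position 1, ahead of Hotel at position 9, and each of the other listed pairs likewise has the predecessor earlier in the sequence.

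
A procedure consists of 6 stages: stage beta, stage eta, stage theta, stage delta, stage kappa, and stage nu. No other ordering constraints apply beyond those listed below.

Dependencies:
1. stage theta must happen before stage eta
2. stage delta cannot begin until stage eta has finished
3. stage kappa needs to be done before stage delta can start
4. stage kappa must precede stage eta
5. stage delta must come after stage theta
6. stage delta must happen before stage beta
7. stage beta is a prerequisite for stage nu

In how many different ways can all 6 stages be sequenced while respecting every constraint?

2 stages have no prerequisites (stage theta, stage kappa), so any of them could come first.
Enumerating by repeatedly choosing an available stage (one whose prerequisites are all placed) gives 2 distinct complete orderings.

2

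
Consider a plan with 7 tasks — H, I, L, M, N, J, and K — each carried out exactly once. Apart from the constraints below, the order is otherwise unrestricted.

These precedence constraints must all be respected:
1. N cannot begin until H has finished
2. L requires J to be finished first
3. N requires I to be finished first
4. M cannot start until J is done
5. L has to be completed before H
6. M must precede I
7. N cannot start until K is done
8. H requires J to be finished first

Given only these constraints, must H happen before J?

No

There is a chain J → H, which puts J before H.
So H never precedes J.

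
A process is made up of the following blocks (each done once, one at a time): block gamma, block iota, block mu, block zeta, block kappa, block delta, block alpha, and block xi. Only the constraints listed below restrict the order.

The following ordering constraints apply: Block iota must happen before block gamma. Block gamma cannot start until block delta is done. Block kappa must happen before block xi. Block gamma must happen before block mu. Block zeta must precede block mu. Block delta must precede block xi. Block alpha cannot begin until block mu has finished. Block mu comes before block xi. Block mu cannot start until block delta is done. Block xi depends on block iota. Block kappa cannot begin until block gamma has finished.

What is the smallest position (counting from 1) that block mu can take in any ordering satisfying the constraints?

The blocks that are forced before block mu, directly or transitively, are block gamma, block iota, block zeta, block delta. That's 4 blocks.
So at minimum 4 blocks come before block mu, putting block mu no earlier than position 5. That position is achievable by scheduling exactly those predecessors first.

5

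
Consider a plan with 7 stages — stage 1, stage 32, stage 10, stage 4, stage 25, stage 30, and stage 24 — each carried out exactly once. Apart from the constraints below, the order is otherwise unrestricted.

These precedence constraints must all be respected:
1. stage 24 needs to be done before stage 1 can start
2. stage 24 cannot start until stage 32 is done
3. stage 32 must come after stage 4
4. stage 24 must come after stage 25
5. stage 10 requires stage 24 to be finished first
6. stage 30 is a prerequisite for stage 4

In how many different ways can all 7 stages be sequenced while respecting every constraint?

8

The stages with no prerequisites are stage 25, stage 30; any of them can be placed first.
Counting all ways to extend the partial order to a total order gives 8.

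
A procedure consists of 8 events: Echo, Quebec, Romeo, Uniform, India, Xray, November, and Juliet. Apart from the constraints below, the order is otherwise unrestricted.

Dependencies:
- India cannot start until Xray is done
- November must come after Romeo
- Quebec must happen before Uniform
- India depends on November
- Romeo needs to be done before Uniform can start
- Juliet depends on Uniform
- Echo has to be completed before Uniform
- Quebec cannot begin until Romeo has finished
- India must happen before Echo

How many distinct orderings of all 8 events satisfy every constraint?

14

The events with no prerequisites are Romeo, Xray; any of them can be placed first.
Enumerating by repeatedly choosing an available event (one whose prerequisites are all placed) gives 14 distinct complete orderings.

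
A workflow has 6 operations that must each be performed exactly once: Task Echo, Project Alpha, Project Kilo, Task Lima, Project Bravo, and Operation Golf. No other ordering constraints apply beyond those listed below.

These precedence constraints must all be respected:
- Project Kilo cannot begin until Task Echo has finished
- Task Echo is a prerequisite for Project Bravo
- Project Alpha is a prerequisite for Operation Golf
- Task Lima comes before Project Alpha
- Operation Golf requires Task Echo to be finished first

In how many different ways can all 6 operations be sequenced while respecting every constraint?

The operations with no prerequisites are Task Echo, Task Lima; any of them can be placed first.
Counting all ways to extend the partial order to a total order gives 38.

38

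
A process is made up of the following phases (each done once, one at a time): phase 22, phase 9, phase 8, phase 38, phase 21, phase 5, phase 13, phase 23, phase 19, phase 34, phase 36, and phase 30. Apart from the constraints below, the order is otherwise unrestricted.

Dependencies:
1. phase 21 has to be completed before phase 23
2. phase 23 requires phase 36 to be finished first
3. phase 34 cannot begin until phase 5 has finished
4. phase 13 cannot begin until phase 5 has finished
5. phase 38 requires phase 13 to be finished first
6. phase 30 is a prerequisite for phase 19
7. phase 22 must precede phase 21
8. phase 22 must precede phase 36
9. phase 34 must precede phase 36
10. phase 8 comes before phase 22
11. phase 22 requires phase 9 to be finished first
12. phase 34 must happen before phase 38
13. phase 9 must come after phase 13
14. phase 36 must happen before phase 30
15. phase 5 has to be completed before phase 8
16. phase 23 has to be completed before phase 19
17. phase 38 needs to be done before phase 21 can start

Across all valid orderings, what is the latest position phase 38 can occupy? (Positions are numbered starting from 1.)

9

The phases that are forced after phase 38, directly or by a chain of constraints, are phase 21, phase 23, phase 19. That's 3 phases.
With 3 mandatory successors out of 12 phases total, the latest slot for phase 38 is 12−3 = 9, and it's reachable by doing all non-successors before phase 38.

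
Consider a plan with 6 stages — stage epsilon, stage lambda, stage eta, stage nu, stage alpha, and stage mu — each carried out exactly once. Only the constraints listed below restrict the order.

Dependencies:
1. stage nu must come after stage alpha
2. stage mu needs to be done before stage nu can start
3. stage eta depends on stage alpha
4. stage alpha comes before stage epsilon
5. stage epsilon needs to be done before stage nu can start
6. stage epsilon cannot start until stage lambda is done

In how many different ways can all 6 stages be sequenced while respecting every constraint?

33

3 stages have no prerequisites (stage lambda, stage alpha, stage mu), so any of them could come first.
Systematically extending each partial ordering one stage at a time and counting, there are 33 complete orderings.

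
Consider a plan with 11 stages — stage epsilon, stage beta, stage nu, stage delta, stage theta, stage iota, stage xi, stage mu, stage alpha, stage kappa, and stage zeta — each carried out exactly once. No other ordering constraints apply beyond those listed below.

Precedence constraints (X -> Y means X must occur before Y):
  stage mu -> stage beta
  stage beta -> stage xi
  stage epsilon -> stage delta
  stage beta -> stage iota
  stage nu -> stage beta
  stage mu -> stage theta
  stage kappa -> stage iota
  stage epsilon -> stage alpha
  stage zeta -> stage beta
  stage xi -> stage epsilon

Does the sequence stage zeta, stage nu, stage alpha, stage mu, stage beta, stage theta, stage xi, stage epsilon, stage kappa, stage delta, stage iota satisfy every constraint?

No

Here stage epsilon comes after stage alpha.
Since stage epsilon is required before stage alpha, the ordering is invalid.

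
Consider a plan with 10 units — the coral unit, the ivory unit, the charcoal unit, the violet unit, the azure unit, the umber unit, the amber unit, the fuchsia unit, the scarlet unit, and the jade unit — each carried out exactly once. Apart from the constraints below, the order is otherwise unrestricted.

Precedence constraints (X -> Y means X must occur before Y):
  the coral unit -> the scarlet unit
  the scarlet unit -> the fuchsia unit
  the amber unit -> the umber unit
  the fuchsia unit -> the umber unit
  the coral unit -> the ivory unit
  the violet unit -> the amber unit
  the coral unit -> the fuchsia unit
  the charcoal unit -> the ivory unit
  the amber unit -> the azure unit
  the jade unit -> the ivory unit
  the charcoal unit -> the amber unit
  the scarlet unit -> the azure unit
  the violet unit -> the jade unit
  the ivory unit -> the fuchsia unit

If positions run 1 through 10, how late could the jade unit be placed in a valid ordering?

7

Every unit that must follow the jade unit has to come after it. Tracing all chains starting from the jade unit, those units are: the ivory unit, the umber unit, the fuchsia unit — 3 in total.
So at least 3 units follow the jade unit, putting the jade unit no later than position 7. That position is achievable by scheduling everything else first.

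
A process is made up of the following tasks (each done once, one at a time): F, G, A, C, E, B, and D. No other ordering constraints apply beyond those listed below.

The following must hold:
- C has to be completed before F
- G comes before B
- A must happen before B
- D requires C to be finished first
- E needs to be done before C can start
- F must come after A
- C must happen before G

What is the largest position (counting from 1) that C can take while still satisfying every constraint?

Following every chain forward from C, the tasks that must come later are F, G, B, D — 4 of them.
With 4 mandatory successors out of 7 tasks total, the latest slot for C is 7−4 = 3, and it's reachable by doing all non-successors before C.

3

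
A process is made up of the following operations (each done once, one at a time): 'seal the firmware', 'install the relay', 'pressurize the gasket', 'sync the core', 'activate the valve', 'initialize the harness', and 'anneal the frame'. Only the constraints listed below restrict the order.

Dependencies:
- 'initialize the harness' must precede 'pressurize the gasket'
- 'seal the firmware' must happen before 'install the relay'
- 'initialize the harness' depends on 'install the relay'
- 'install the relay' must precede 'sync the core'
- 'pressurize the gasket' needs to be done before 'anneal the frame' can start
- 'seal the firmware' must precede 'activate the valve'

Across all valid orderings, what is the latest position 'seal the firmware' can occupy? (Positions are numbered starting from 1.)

The operations that are forced after 'seal the firmware', directly or by a chain of constraints, are 'install the relay', 'pressurize the gasket', 'sync the core', 'activate the valve', 'initialize the harness', 'anneal the frame'. That's 6 operations.
So at least 6 operations follow 'seal the firmware', putting 'seal the firmware' no later than position 1. That position is achievable by scheduling everything else first.

1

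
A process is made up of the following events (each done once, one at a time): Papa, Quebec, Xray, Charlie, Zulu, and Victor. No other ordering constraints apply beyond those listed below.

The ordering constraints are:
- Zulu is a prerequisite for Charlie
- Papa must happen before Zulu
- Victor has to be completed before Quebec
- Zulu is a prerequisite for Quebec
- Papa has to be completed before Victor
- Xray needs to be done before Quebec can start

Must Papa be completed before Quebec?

There is a constraint chain Papa → Zulu → Quebec.
Hence Papa necessarily comes before Quebec.

Yes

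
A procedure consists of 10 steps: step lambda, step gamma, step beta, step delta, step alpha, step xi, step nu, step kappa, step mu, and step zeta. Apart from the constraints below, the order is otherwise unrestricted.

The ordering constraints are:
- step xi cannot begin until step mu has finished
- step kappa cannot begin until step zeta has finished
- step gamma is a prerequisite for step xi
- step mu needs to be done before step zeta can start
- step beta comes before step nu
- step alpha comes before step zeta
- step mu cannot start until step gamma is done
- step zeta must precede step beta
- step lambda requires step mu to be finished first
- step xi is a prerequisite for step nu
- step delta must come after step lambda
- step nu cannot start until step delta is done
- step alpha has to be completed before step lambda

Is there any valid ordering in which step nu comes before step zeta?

Following step zeta → step beta → step nu, step zeta must precede step nu in every valid ordering.
Hence step nu can never be scheduled before step zeta.

No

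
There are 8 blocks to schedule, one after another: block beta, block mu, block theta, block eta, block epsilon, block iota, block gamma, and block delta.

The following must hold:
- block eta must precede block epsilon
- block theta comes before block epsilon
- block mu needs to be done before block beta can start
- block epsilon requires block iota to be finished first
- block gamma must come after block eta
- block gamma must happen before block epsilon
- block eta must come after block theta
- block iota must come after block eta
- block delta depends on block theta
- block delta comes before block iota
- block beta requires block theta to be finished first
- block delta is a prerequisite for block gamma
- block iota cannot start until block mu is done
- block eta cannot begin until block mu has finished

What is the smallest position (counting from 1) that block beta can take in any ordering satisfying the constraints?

3

The blocks that are forced before block beta, directly or transitively, are block mu, block theta. That's 2 blocks.
So at minimum 2 blocks come before block beta, putting block beta no earlier than position 3. That position is achievable by scheduling exactly those predecessors first.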